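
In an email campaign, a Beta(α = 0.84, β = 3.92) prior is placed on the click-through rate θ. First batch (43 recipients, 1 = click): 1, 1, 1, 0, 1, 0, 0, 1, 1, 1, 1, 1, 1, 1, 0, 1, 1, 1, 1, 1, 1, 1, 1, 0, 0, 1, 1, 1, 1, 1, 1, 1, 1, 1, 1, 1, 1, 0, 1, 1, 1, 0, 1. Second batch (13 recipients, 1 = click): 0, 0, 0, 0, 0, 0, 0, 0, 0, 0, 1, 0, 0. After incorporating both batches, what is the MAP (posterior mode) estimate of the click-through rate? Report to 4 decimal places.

0.6099

The Beta prior is conjugate to a Binomial/Bernoulli likelihood; the update adds successes to α and failures to β.
After batch 1: Beta(0.84+35, 3.92+8) = Beta(35.84, 11.92).
After batch 2: Beta(35.84+1, 11.92+12) = Beta(36.84, 23.92).
Mode of Beta(a,b) for a,b>1 is (a−1)/(a+b−2) = 35.84/58.76 = 0.6099.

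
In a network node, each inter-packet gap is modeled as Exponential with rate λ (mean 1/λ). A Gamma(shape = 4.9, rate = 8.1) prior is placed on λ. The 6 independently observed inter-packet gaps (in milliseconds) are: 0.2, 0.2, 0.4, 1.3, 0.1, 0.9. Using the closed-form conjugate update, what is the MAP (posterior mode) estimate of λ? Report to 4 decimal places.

With a Gamma(shape α, rate β) prior on the exponential rate λ, the posterior after n observations with total T = Σxᵢ is Gamma(α+n, β+T).
Sum of observations T = 3.1 milliseconds; n = 6.
Posterior: Gamma(4.9+6, 8.1+3.1) = Gamma(10.9, 11.2).
Mode = (α−1)/β = 0.8839.

0.8839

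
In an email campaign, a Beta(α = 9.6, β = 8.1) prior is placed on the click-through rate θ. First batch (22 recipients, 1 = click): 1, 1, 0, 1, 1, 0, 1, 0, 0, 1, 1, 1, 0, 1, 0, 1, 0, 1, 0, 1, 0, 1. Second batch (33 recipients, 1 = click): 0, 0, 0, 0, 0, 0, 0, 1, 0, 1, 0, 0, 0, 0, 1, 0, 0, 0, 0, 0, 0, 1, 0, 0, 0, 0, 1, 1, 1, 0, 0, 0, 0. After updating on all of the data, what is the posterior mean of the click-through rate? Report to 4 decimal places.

0.4072

The Beta prior is conjugate to a Binomial/Bernoulli likelihood; the update adds successes to α and failures to β.
After batch 1: Beta(9.6+13, 8.1+9) = Beta(22.6, 17.1).
After batch 2: Beta(22.6+7, 17.1+26) = Beta(29.6, 43.1).
Posterior mean = α/(α+β) = 29.6/72.7 = 0.4072.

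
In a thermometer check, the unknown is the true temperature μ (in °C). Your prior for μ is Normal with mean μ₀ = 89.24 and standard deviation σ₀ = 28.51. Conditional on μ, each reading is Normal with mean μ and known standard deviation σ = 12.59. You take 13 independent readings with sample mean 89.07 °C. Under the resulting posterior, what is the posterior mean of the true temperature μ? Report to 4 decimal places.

For Normal data with known variance σ², a Normal(μ₀, σ₀²) prior on μ is conjugate. Posterior precision = 1/σ₀² + n/σ²; posterior mean is the precision-weighted average of μ₀ and x̄.
n·x̄ = 13·89.07 = 1157.91.
σ₀² = 28.51² = 812.8201, σ² = 12.59² = 158.5081; σ² + n·σ₀² = 158.5081 + 13·812.8201 = 10725.1694.
Posterior mean = (μ₀/σ₀² + n·x̄/σ²)/(1/σ₀² + n/σ²) = (σ²·μ₀ + σ₀²·n·x̄)/(σ² + n·σ₀²) = (158.5081·89.24 + 812.8201·1157.91)/10725.1694 = 955317.784835/10725.1694 = 89.0725.

89.0725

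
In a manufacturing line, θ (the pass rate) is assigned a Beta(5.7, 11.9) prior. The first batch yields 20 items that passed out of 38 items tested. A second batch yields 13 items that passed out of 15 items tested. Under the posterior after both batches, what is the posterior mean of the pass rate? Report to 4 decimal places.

The Beta prior is conjugate to a Binomial/Bernoulli likelihood; the update adds successes to α and failures to β.
After batch 1: Beta(5.7+20, 11.9+18) = Beta(25.7, 29.9).
After batch 2: Beta(25.7+13, 29.9+2) = Beta(38.7, 31.9).
Posterior mean = α/(α+β) = 38.7/70.6 = 0.5482.

0.5482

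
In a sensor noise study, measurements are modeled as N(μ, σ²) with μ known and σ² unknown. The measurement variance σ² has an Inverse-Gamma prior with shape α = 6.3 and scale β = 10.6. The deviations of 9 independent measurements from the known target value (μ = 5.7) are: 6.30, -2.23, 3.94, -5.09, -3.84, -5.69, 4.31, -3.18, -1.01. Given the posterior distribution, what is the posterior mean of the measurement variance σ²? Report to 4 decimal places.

9.3941

With known mean μ and an Inverse-Gamma(α, β) prior on σ², the Normal likelihood is conjugate: posterior is Inv-Gamma(α + n/2, β + Σ(xᵢ−μ)²/2).
Σ(xᵢ−μ)² = (6.30)² + (-2.23)² + (3.94)² + (-5.09)² + (-3.84)² + (-5.69)² + (4.31)² + (-3.18)² + (-1.01)² = 162.9249.
Posterior: Inv-Gamma(6.3 + 9/2, 10.6 + 162.9249/2) = Inv-Gamma(10.80, 92.06245).
E[σ²|data] = β/(α−1) = 92.06245/9.80 = 9.3941.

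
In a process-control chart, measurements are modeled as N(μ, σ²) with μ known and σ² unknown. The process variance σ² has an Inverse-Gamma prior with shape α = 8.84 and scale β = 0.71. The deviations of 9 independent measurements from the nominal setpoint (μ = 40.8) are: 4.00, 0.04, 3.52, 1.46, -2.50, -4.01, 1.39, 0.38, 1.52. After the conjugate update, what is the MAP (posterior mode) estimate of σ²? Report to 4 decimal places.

2.0453

With known mean μ and an Inverse-Gamma(α, β) prior on σ², the Normal likelihood is conjugate: posterior is Inv-Gamma(α + n/2, β + Σ(xᵢ−μ)²/2).
Σ(xᵢ−μ)² = (4.00)² + (0.04)² + (3.52)² + (1.46)² + (-2.50)² + (-4.01)² + (1.39)² + (0.38)² + (1.52)² = 57.2406.
Posterior: Inv-Gamma(8.84 + 9/2, 0.71 + 57.2406/2) = Inv-Gamma(13.34, 29.33030).
Mode = β/(α+1) = 29.33030/14.34 = 2.0453.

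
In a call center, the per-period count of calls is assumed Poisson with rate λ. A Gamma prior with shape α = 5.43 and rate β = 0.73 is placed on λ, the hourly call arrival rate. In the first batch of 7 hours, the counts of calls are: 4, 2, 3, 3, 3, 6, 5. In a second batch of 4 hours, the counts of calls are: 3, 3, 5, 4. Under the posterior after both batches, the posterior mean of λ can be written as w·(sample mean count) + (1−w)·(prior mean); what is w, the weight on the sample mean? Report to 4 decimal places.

0.9378

With a Gamma(shape α, rate β) prior, the Poisson likelihood is conjugate: the posterior is Gamma(α + ΣXᵢ, β + n).
Total number of hours: n = 7 + 4 = 11.
Posterior mean = (α₀+S)/(β₀+n) = [n/(β₀+n)]·(S/n) + [β₀/(β₀+n)]·(α₀/β₀), so only n and β₀ enter the weight.
Weight on data w = n/(β₀+n) = 11/(0.73+11) = 11/11.73 = 0.9378.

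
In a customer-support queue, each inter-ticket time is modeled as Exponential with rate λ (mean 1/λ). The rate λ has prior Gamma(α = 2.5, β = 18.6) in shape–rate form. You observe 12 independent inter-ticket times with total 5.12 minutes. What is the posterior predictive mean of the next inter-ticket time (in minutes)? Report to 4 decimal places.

With a Gamma(shape α, rate β) prior on the exponential rate λ, the posterior after n observations with total T = Σxᵢ is Gamma(α+n, β+T).
Posterior: Gamma(2.5+12, 18.6+5.12) = Gamma(14.5, 23.72).
The predictive distribution for the next observation is Lomax; its mean is β/(α−1) = 23.72/13.5 = 1.7570.

1.7570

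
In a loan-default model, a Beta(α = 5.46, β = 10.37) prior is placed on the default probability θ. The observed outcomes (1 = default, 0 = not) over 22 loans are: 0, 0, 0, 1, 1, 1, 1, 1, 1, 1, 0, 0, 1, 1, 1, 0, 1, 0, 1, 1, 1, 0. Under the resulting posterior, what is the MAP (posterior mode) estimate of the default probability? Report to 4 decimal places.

The Beta prior is conjugate to a Binomial/Bernoulli likelihood; the update adds successes to α and failures to β.
Posterior: Beta(α+k, β+n−k) = Beta(5.46+14, 10.37+8) = Beta(19.46, 18.37).
Mode of Beta(a,b) for a,b>1 is (a−1)/(a+b−2) = 18.46/35.83 = 0.5152.

0.5152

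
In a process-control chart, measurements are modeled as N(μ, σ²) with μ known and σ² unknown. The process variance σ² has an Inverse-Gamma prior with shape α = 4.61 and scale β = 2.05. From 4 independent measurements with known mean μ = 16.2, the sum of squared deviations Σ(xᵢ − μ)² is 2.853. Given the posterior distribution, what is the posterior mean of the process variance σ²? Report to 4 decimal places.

0.6197

With known mean μ and an Inverse-Gamma(α, β) prior on σ², the Normal likelihood is conjugate: posterior is Inv-Gamma(α + n/2, β + Σ(xᵢ−μ)²/2).
Posterior: Inv-Gamma(4.61 + 4/2, 2.05 + 2.853/2) = Inv-Gamma(6.61, 3.4765).
E[σ²|data] = β/(α−1) = 3.4765/5.61 = 0.6197.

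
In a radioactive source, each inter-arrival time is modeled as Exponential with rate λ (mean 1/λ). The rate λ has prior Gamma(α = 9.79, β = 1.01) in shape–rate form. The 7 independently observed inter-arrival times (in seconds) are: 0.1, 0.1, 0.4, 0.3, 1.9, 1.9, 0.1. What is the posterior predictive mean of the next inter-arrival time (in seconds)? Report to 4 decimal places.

With a Gamma(shape α, rate β) prior on the exponential rate λ, the posterior after n observations with total T = Σxᵢ is Gamma(α+n, β+T).
Sum of observations T = 4.8 seconds; n = 7.
Posterior: Gamma(9.79+7, 1.01+4.8) = Gamma(16.79, 5.81).
The predictive distribution for the next observation is Lomax; its mean is β/(α−1) = 5.81/15.79 = 0.3680.

0.3680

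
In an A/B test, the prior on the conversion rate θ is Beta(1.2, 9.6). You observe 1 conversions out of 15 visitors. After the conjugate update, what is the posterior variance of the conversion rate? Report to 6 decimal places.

0.002910

The Beta prior is conjugate to a Binomial/Bernoulli likelihood; the update adds successes to α and failures to β.
Posterior: Beta(α+k, β+n−k) = Beta(1.2+1, 9.6+14) = Beta(2.2, 23.6).
Var = αβ/((α+β)²(α+β+1)) = 2.2·23.6/(25.8²·26.8) = 0.002910.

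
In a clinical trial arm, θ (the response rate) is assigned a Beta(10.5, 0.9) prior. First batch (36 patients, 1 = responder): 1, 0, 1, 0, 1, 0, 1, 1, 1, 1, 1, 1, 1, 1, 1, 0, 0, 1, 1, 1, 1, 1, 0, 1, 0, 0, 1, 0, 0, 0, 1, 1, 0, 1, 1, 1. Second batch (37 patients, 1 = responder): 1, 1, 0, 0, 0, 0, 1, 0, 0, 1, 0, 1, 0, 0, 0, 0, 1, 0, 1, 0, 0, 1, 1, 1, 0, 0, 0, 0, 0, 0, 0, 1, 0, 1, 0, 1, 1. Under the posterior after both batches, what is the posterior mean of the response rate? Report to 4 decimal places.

0.5746

The Beta prior is conjugate to a Binomial/Bernoulli likelihood; the update adds successes to α and failures to β.
After batch 1: Beta(10.5+24, 0.9+12) = Beta(34.5, 12.9).
After batch 2: Beta(34.5+14, 12.9+23) = Beta(48.5, 35.9).
Posterior mean = α/(α+β) = 48.5/84.4 = 0.5746.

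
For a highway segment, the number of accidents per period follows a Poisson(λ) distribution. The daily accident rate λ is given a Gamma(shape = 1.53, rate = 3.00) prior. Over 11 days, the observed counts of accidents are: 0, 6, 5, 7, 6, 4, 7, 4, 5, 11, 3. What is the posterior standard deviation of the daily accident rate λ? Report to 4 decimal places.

0.5511

With a Gamma(shape α, rate β) prior, the Poisson likelihood is conjugate: the posterior is Gamma(α + ΣXᵢ, β + n).
Sum of counts S = 58 over n = 11 days.
Posterior: Gamma(α+S, β+n) = Gamma(1.53+58, 3.00+11) = Gamma(59.53, 14.00).
SD = √α/β = √59.53/14.00 = 0.5511.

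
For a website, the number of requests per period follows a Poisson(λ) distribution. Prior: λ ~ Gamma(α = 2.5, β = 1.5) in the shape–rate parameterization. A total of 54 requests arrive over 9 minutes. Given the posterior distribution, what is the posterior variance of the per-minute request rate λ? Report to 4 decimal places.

0.5125

With a Gamma(shape α, rate β) prior, the Poisson likelihood is conjugate: the posterior is Gamma(α + ΣXᵢ, β + n).
Posterior: Gamma(α+S, β+n) = Gamma(2.5+54, 1.5+9) = Gamma(56.5, 10.5).
Var = α/β² = 56.5/10.5² = 0.5125.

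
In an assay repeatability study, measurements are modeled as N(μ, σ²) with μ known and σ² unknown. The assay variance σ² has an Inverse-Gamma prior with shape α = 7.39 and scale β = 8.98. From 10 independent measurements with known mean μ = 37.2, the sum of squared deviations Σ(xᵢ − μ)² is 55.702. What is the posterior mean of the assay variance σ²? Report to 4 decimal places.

With known mean μ and an Inverse-Gamma(α, β) prior on σ², the Normal likelihood is conjugate: posterior is Inv-Gamma(α + n/2, β + Σ(xᵢ−μ)²/2).
Posterior: Inv-Gamma(7.39 + 10/2, 8.98 + 55.702/2) = Inv-Gamma(12.39, 36.8310).
E[σ²|data] = β/(α−1) = 36.8310/11.39 = 3.2336.

3.2336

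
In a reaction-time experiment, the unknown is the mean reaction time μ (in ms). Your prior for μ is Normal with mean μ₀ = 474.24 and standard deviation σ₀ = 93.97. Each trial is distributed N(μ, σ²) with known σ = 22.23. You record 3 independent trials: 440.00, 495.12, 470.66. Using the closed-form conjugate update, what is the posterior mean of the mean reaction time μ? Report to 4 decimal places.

For Normal data with known variance σ², a Normal(μ₀, σ₀²) prior on μ is conjugate. Posterior precision = 1/σ₀² + n/σ²; posterior mean is the precision-weighted average of μ₀ and x̄.
Σxᵢ = 440.00 + 495.12 + 470.66 = 1405.78, so n·x̄ = 1405.78.
σ₀² = 93.97² = 8830.3609, σ² = 22.23² = 494.1729; σ² + n·σ₀² = 494.1729 + 3·8830.3609 = 26985.2556.
Posterior mean = (μ₀/σ₀² + n·x̄/σ²)/(1/σ₀² + n/σ²) = (σ²·μ₀ + σ₀²·n·x̄)/(σ² + n·σ₀²) = (494.1729·474.24 + 8830.3609·1405.78)/26985.2556 = 12647901.302098/26985.2556 = 468.6967.

468.6967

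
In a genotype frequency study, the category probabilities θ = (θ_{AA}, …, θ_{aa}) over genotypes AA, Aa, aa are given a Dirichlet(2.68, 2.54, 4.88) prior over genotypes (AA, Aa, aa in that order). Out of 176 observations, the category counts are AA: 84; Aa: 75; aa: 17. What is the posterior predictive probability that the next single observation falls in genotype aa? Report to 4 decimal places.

0.1176

The Dirichlet prior is conjugate to the Multinomial likelihood: each posterior αⱼ = prior αⱼ + observed count nⱼ.
Posterior concentration: (86.68, 77.54, 21.88), total = 186.10.
P(next = aa | data) = α_{aa}/Σα = 0.1176.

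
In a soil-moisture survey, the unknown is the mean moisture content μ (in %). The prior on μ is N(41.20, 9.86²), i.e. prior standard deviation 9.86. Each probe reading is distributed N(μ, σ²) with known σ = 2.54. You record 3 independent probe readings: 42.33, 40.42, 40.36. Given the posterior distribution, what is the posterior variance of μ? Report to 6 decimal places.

For Normal data with known variance σ², a Normal(μ₀, σ₀²) prior on μ is conjugate. Posterior precision = 1/σ₀² + n/σ²; posterior mean is the precision-weighted average of μ₀ and x̄.
σ₀² = 9.86² = 97.2196, σ² = 2.54² = 6.4516; σ² + n·σ₀² = 6.4516 + 3·97.2196 = 298.1104.
Posterior precision = 1/σ₀² + n/σ² = 1/97.2196 + 3/6.4516 = (σ² + n·σ₀²)/(σ₀²σ²) = 298.1104/(97.2196·6.4516); posterior variance σₙ² = σ₀²σ²/(σ² + n·σ₀²) = 97.2196·6.4516/298.1104 = 2.103992.

2.103992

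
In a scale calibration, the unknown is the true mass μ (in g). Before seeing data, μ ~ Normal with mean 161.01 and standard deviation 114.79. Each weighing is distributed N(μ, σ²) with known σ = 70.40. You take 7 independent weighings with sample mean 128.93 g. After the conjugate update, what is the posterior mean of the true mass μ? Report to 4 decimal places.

For Normal data with known variance σ², a Normal(μ₀, σ₀²) prior on μ is conjugate. Posterior precision = 1/σ₀² + n/σ²; posterior mean is the precision-weighted average of μ₀ and x̄.
n·x̄ = 7·128.93 = 902.51.
σ₀² = 114.79² = 13176.7441, σ² = 70.40² = 4956.16; σ² + n·σ₀² = 4956.16 + 7·13176.7441 = 97193.3687.
Posterior mean = (μ₀/σ₀² + n·x̄/σ²)/(1/σ₀² + n/σ²) = (σ²·μ₀ + σ₀²·n·x̄)/(σ² + n·σ₀²) = (4956.16·161.01 + 13176.7441·902.51)/97193.3687 = 12690134.639291/97193.3687 = 130.5658.

130.5658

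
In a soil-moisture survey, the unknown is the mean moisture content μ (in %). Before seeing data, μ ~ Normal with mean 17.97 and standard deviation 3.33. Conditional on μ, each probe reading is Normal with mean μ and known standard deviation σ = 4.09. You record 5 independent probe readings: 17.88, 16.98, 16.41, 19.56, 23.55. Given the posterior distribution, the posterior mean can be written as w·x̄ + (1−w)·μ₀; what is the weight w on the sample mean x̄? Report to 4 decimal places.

For Normal data with known variance σ², a Normal(μ₀, σ₀²) prior on μ is conjugate. Posterior precision = 1/σ₀² + n/σ²; posterior mean is the precision-weighted average of μ₀ and x̄.
σ₀² = 3.33² = 11.0889, σ² = 4.09² = 16.7281. Prior precision 1/σ₀² = 1/11.0889; data precision n/σ² = 5/16.7281.
w = (n/σ²)/(1/σ₀² + n/σ²) = n·σ₀²/(σ² + n·σ₀²) = 5·11.0889/(16.7281 + 5·11.0889) = 55.4445/72.1726 = 0.7682.

0.7682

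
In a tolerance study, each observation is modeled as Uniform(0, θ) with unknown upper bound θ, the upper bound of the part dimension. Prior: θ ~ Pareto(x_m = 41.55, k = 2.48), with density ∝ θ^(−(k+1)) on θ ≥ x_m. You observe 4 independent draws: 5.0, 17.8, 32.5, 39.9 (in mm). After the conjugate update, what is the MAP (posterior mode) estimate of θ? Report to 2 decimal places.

41.55

A Pareto(scale x_m, shape k) prior on the upper bound θ of Uniform(0, θ) is conjugate: posterior is Pareto(max(x_m, max xᵢ), k + n).
Sample maximum = 39.9; prior scale x_m = 41.55 → posterior scale = max = 41.55.
Posterior shape = 2.48 + 4 = 6.48.
The Pareto density is decreasing on [x_m, ∞), so the mode is x_m = 41.55.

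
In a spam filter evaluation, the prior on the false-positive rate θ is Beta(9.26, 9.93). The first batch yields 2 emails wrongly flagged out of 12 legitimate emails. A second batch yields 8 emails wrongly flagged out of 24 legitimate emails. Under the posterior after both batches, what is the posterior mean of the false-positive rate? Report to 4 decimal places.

0.3490

The Beta prior is conjugate to a Binomial/Bernoulli likelihood; the update adds successes to α and failures to β.
After batch 1: Beta(9.26+2, 9.93+10) = Beta(11.26, 19.93).
After batch 2: Beta(11.26+8, 19.93+16) = Beta(19.26, 35.93).
Posterior mean = α/(α+β) = 19.26/55.19 = 0.3490.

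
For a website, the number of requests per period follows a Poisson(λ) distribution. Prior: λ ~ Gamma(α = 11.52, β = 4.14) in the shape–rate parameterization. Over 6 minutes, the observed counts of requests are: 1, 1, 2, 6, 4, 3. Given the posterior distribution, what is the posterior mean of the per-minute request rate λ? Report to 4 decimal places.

With a Gamma(shape α, rate β) prior, the Poisson likelihood is conjugate: the posterior is Gamma(α + ΣXᵢ, β + n).
Sum of counts S = 17 over n = 6 minutes.
Posterior: Gamma(α+S, β+n) = Gamma(11.52+17, 4.14+6) = Gamma(28.52, 10.14).
Posterior mean = α/β = 28.52/10.14 = 2.8126.

2.8126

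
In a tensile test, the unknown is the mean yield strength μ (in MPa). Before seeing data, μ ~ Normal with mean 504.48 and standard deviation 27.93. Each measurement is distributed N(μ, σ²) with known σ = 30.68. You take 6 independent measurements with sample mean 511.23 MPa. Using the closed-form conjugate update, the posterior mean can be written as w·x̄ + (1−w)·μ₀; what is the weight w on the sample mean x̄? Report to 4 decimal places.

For Normal data with known variance σ², a Normal(μ₀, σ₀²) prior on μ is conjugate. Posterior precision = 1/σ₀² + n/σ²; posterior mean is the precision-weighted average of μ₀ and x̄.
σ₀² = 27.93² = 780.0849, σ² = 30.68² = 941.2624. Prior precision 1/σ₀² = 1/780.0849; data precision n/σ² = 6/941.2624.
w = (n/σ²)/(1/σ₀² + n/σ²) = n·σ₀²/(σ² + n·σ₀²) = 6·780.0849/(941.2624 + 6·780.0849) = 4680.5094/5621.7718 = 0.8326.

0.8326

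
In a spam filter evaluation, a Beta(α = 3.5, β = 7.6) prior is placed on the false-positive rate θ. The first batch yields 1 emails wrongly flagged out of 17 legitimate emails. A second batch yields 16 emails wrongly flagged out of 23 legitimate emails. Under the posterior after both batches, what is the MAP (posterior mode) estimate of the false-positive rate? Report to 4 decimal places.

0.3971

The Beta prior is conjugate to a Binomial/Bernoulli likelihood; the update adds successes to α and failures to β.
After batch 1: Beta(3.5+1, 7.6+16) = Beta(4.5, 23.6).
After batch 2: Beta(4.5+16, 23.6+7) = Beta(20.5, 30.6).
Mode of Beta(a,b) for a,b>1 is (a−1)/(a+b−2) = 19.5/49.1 = 0.3971.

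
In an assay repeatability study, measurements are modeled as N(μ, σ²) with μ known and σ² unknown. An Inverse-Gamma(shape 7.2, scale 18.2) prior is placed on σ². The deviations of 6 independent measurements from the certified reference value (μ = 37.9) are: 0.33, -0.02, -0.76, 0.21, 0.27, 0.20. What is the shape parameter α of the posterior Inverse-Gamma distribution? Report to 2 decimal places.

10.20

With known mean μ and an Inverse-Gamma(α, β) prior on σ², the Normal likelihood is conjugate: posterior is Inv-Gamma(α + n/2, β + Σ(xᵢ−μ)²/2).
Σ(xᵢ−μ)² = (0.33)² + (-0.02)² + (-0.76)² + (0.21)² + (0.27)² + (0.20)² = 0.8439.
Posterior: Inv-Gamma(7.2 + 6/2, 18.2 + 0.8439/2) = Inv-Gamma(10.20, 18.62195).
Posterior α = 10.20.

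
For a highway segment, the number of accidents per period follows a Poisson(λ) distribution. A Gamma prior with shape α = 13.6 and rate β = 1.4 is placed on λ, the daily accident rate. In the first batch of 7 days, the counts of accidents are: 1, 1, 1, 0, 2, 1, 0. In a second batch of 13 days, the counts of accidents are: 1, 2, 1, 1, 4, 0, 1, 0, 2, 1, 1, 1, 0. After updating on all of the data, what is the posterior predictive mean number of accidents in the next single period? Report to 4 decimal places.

With a Gamma(shape α, rate β) prior, the Poisson likelihood is conjugate: the posterior is Gamma(α + ΣXᵢ, β + n).
Batch 1: sum of counts S = 6 over n = 7 days.
After batch 1: Gamma(α+S, β+n) = Gamma(13.6+6, 1.4+7) = Gamma(19.6, 8.4).
Batch 2: sum of counts S = 15 over n = 13 days.
After batch 2: Gamma(α+S, β+n) = Gamma(19.6+15, 8.4+13) = Gamma(34.6, 21.4).
The predictive distribution for one future period is NegBinom with mean α/β = 1.6168.

1.6168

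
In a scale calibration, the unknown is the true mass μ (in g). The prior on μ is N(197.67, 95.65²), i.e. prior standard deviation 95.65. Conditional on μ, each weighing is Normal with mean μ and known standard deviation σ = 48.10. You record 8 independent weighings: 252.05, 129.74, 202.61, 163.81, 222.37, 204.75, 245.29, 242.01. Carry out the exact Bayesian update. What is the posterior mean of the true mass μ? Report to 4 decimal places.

207.5175

For Normal data with known variance σ², a Normal(μ₀, σ₀²) prior on μ is conjugate. Posterior precision = 1/σ₀² + n/σ²; posterior mean is the precision-weighted average of μ₀ and x̄.
Σxᵢ = 252.05 + 129.74 + 202.61 + 163.81 + 222.37 + 204.75 + 245.29 + 242.01 = 1662.63, so n·x̄ = 1662.63.
σ₀² = 95.65² = 9148.9225, σ² = 48.10² = 2313.61; σ² + n·σ₀² = 2313.61 + 8·9148.9225 = 75504.99.
Posterior mean = (μ₀/σ₀² + n·x̄/σ²)/(1/σ₀² + n/σ²) = (σ²·μ₀ + σ₀²·n·x̄)/(σ² + n·σ₀²) = (2313.61·197.67 + 9148.9225·1662.63)/75504.99 = 15668604.304875/75504.99 = 207.5175.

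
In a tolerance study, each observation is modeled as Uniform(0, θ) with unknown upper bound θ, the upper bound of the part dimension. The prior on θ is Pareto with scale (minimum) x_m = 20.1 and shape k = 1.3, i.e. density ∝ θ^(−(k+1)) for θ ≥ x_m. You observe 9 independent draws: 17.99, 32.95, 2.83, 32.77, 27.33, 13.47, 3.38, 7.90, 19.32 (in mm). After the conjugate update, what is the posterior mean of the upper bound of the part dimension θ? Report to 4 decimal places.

36.4930

A Pareto(scale x_m, shape k) prior on the upper bound θ of Uniform(0, θ) is conjugate: posterior is Pareto(max(x_m, max xᵢ), k + n).
Sample maximum = 32.95; prior scale x_m = 20.1 → posterior scale = max = 32.95.
Posterior shape = 1.3 + 9 = 10.3.
E[θ|data] = k·x_m/(k−1) = 10.3·32.95/9.3 = 36.4930.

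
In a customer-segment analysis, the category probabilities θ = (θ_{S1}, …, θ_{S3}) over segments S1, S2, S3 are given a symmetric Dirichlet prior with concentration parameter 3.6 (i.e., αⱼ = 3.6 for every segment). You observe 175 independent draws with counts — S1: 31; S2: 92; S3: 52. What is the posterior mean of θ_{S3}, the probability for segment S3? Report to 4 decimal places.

The Dirichlet prior is conjugate to the Multinomial likelihood: each posterior αⱼ = prior αⱼ + observed count nⱼ.
Posterior concentration: (34.6, 95.6, 55.6), total = 185.8.
E[θ_{S3}|data] = α_{S3}/Σα = 55.6/185.8 = 0.2992.

0.2992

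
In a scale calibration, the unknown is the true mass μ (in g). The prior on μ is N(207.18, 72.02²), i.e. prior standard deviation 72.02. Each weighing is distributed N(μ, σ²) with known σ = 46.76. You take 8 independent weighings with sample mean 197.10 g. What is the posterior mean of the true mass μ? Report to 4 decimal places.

For Normal data with known variance σ², a Normal(μ₀, σ₀²) prior on μ is conjugate. Posterior precision = 1/σ₀² + n/σ²; posterior mean is the precision-weighted average of μ₀ and x̄.
n·x̄ = 8·197.10 = 1576.8.
σ₀² = 72.02² = 5186.8804, σ² = 46.76² = 2186.4976; σ² + n·σ₀² = 2186.4976 + 8·5186.8804 = 43681.5408.
Posterior mean = (μ₀/σ₀² + n·x̄/σ²)/(1/σ₀² + n/σ²) = (σ²·μ₀ + σ₀²·n·x̄)/(σ² + n·σ₀²) = (2186.4976·207.18 + 5186.8804·1576.8)/43681.5408 = 8631671.587488/43681.5408 = 197.6046.

197.6046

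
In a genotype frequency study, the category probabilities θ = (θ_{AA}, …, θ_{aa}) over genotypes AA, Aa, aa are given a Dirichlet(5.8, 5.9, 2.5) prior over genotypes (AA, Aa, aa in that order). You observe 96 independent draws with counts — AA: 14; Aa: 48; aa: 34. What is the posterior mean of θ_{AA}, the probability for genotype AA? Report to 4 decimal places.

0.1797

The Dirichlet prior is conjugate to the Multinomial likelihood: each posterior αⱼ = prior αⱼ + observed count nⱼ.
Posterior concentration: (19.8, 53.9, 36.5), total = 110.2.
E[θ_{AA}|data] = α_{AA}/Σα = 19.8/110.2 = 0.1797.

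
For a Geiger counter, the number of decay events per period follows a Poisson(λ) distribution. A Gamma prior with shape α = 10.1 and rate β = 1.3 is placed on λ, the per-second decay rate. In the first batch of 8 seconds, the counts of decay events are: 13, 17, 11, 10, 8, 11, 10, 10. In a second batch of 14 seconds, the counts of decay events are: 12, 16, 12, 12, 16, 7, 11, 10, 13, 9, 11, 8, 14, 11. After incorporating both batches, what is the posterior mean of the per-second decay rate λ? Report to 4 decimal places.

11.2489

With a Gamma(shape α, rate β) prior, the Poisson likelihood is conjugate: the posterior is Gamma(α + ΣXᵢ, β + n).
Batch 1: sum of counts S = 90 over n = 8 seconds.
After batch 1: Gamma(α+S, β+n) = Gamma(10.1+90, 1.3+8) = Gamma(100.1, 9.3).
Batch 2: sum of counts S = 162 over n = 14 seconds.
After batch 2: Gamma(α+S, β+n) = Gamma(100.1+162, 9.3+14) = Gamma(262.1, 23.3).
Posterior mean = α/β = 262.1/23.3 = 11.2489.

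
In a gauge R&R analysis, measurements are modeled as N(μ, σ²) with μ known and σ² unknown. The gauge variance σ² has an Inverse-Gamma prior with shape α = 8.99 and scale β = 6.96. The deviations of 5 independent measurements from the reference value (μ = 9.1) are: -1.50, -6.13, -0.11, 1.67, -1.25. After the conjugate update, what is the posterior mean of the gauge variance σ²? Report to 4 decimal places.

With known mean μ and an Inverse-Gamma(α, β) prior on σ², the Normal likelihood is conjugate: posterior is Inv-Gamma(α + n/2, β + Σ(xᵢ−μ)²/2).
Σ(xᵢ−μ)² = (-1.50)² + (-6.13)² + (-0.11)² + (1.67)² + (-1.25)² = 44.1904.
Posterior: Inv-Gamma(8.99 + 5/2, 6.96 + 44.1904/2) = Inv-Gamma(11.49, 29.05520).
E[σ²|data] = β/(α−1) = 29.05520/10.49 = 2.7698.

2.7698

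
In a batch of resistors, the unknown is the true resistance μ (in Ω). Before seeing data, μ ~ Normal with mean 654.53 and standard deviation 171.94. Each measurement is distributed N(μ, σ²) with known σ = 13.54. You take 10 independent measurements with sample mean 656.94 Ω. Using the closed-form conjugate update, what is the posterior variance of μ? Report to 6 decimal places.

For Normal data with known variance σ², a Normal(μ₀, σ₀²) prior on μ is conjugate. Posterior precision = 1/σ₀² + n/σ²; posterior mean is the precision-weighted average of μ₀ and x̄.
σ₀² = 171.94² = 29563.3636, σ² = 13.54² = 183.3316; σ² + n·σ₀² = 183.3316 + 10·29563.3636 = 295816.9676.
Posterior precision = 1/σ₀² + n/σ² = 1/29563.3636 + 10/183.3316 = (σ² + n·σ₀²)/(σ₀²σ²) = 295816.9676/(29563.3636·183.3316); posterior variance σₙ² = σ₀²σ²/(σ² + n·σ₀²) = 29563.3636·183.3316/295816.9676 = 18.321798.

18.321798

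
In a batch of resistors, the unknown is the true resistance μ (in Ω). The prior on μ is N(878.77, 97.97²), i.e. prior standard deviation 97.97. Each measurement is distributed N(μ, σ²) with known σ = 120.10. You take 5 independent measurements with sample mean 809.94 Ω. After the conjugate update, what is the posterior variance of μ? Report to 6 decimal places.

2218.124600

For Normal data with known variance σ², a Normal(μ₀, σ₀²) prior on μ is conjugate. Posterior precision = 1/σ₀² + n/σ²; posterior mean is the precision-weighted average of μ₀ and x̄.
σ₀² = 97.97² = 9598.1209, σ² = 120.10² = 14424.01; σ² + n·σ₀² = 14424.01 + 5·9598.1209 = 62414.6145.
Posterior precision = 1/σ₀² + n/σ² = 1/9598.1209 + 5/14424.01 = (σ² + n·σ₀²)/(σ₀²σ²) = 62414.6145/(9598.1209·14424.01); posterior variance σₙ² = σ₀²σ²/(σ² + n·σ₀²) = 9598.1209·14424.01/62414.6145 = 2218.124600.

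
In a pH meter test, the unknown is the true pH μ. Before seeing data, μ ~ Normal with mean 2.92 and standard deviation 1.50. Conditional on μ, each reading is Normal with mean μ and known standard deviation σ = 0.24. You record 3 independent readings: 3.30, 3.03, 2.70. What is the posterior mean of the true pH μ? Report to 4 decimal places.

3.0092

For Normal data with known variance σ², a Normal(μ₀, σ₀²) prior on μ is conjugate. Posterior precision = 1/σ₀² + n/σ²; posterior mean is the precision-weighted average of μ₀ and x̄.
Σxᵢ = 3.30 + 3.03 + 2.70 = 9.03, so n·x̄ = 9.03.
σ₀² = 1.50² = 2.25, σ² = 0.24² = 0.0576; σ² + n·σ₀² = 0.0576 + 3·2.25 = 6.8076.
Posterior mean = (μ₀/σ₀² + n·x̄/σ²)/(1/σ₀² + n/σ²) = (σ²·μ₀ + σ₀²·n·x̄)/(σ² + n·σ₀²) = (0.0576·2.92 + 2.25·9.03)/6.8076 = 20.485692/6.8076 = 3.0092.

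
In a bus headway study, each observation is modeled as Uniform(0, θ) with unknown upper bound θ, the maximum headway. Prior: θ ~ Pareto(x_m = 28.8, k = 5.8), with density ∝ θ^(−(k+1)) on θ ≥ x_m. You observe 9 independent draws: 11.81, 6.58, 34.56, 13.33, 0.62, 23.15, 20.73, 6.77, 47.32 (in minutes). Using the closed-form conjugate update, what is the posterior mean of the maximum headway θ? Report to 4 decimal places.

A Pareto(scale x_m, shape k) prior on the upper bound θ of Uniform(0, θ) is conjugate: posterior is Pareto(max(x_m, max xᵢ), k + n).
Sample maximum = 47.32; prior scale x_m = 28.8 → posterior scale = max = 47.32.
Posterior shape = 5.8 + 9 = 14.8.
E[θ|data] = k·x_m/(k−1) = 14.8·47.32/13.8 = 50.7490.

50.7490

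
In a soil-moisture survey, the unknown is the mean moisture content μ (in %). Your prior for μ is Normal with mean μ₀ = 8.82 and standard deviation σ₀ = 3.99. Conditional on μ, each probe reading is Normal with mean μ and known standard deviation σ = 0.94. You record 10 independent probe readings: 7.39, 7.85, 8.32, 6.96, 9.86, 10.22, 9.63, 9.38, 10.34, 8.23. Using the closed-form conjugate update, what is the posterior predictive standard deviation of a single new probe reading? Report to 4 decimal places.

For Normal data with known variance σ², a Normal(μ₀, σ₀²) prior on μ is conjugate. Posterior precision = 1/σ₀² + n/σ²; posterior mean is the precision-weighted average of μ₀ and x̄.
σ₀² = 3.99² = 15.9201, σ² = 0.94² = 0.8836; σ² + n·σ₀² = 0.8836 + 10·15.9201 = 160.0846.
Posterior precision = 1/σ₀² + n/σ² = 1/15.9201 + 10/0.8836 = (σ² + n·σ₀²)/(σ₀²σ²) = 160.0846/(15.9201·0.8836); posterior variance σₙ² = σ₀²σ²/(σ² + n·σ₀²) = 15.9201·0.8836/160.0846 = 0.087872.
Predictive variance for one new observation = σₙ² + σ² = 15.9201·0.8836/160.0846 + 0.8836 = σ²·(σ₀² + 160.0846)/160.0846 = 0.8836·176.0047/160.0846 = 0.971472; SD = √(0.8836·176.0047/160.0846) = 0.9856.

0.9856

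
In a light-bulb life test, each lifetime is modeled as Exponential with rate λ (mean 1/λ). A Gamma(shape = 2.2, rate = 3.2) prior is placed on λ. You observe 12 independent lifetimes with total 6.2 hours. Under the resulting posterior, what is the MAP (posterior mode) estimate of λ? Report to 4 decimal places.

With a Gamma(shape α, rate β) prior on the exponential rate λ, the posterior after n observations with total T = Σxᵢ is Gamma(α+n, β+T).
Posterior: Gamma(2.2+12, 3.2+6.2) = Gamma(14.2, 9.4).
Mode = (α−1)/β = 1.4043.

1.4043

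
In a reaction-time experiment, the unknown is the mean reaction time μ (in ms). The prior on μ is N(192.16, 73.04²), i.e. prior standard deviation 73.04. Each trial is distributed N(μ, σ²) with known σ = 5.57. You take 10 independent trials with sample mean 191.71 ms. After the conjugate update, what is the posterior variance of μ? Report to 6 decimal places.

For Normal data with known variance σ², a Normal(μ₀, σ₀²) prior on μ is conjugate. Posterior precision = 1/σ₀² + n/σ²; posterior mean is the precision-weighted average of μ₀ and x̄.
σ₀² = 73.04² = 5334.8416, σ² = 5.57² = 31.0249; σ² + n·σ₀² = 31.0249 + 10·5334.8416 = 53379.4409.
Posterior precision = 1/σ₀² + n/σ² = 1/5334.8416 + 10/31.0249 = (σ² + n·σ₀²)/(σ₀²σ²) = 53379.4409/(5334.8416·31.0249); posterior variance σₙ² = σ₀²σ²/(σ² + n·σ₀²) = 5334.8416·31.0249/53379.4409 = 3.100687.

3.100687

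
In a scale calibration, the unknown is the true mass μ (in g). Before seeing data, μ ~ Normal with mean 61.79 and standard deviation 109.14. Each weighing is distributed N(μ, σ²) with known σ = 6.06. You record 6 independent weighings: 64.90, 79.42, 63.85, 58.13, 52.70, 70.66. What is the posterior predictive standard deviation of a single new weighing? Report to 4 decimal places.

6.5453

For Normal data with known variance σ², a Normal(μ₀, σ₀²) prior on μ is conjugate. Posterior precision = 1/σ₀² + n/σ²; posterior mean is the precision-weighted average of μ₀ and x̄.
σ₀² = 109.14² = 11911.5396, σ² = 6.06² = 36.7236; σ² + n·σ₀² = 36.7236 + 6·11911.5396 = 71505.9612.
Posterior precision = 1/σ₀² + n/σ² = 1/11911.5396 + 6/36.7236 = (σ² + n·σ₀²)/(σ₀²σ²) = 71505.9612/(11911.5396·36.7236); posterior variance σₙ² = σ₀²σ²/(σ² + n·σ₀²) = 11911.5396·36.7236/71505.9612 = 6.117457.
Predictive variance for one new observation = σₙ² + σ² = 11911.5396·36.7236/71505.9612 + 36.7236 = σ²·(σ₀² + 71505.9612)/71505.9612 = 36.7236·83417.5008/71505.9612 = 42.841057; SD = √(36.7236·83417.5008/71505.9612) = 6.5453.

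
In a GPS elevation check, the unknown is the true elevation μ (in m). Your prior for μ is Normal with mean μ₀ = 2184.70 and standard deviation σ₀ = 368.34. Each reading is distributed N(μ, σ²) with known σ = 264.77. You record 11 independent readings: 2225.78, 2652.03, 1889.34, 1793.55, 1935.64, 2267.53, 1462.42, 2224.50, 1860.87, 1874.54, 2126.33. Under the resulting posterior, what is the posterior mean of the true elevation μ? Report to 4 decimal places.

2035.4238

For Normal data with known variance σ², a Normal(μ₀, σ₀²) prior on μ is conjugate. Posterior precision = 1/σ₀² + n/σ²; posterior mean is the precision-weighted average of μ₀ and x̄.
Σxᵢ = 2225.78 + 2652.03 + 1889.34 + 1793.55 + 1935.64 + 2267.53 + 1462.42 + 2224.50 + 1860.87 + 1874.54 + 2126.33 = 22312.53, so n·x̄ = 22312.53.
σ₀² = 368.34² = 135674.3556, σ² = 264.77² = 70103.1529; σ² + n·σ₀² = 70103.1529 + 11·135674.3556 = 1562521.0645.
Posterior mean = (μ₀/σ₀² + n·x̄/σ²)/(1/σ₀² + n/σ²) = (σ²·μ₀ + σ₀²·n·x̄)/(σ² + n·σ₀²) = (70103.1529·2184.70 + 135674.3556·22312.53)/1562521.0645 = 3180392487.696298/1562521.0645 = 2035.4238.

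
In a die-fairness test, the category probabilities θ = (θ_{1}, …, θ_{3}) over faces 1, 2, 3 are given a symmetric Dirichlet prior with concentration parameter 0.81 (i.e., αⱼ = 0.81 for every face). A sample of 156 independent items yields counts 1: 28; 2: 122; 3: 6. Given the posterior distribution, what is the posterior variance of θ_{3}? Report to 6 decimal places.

0.000258

The Dirichlet prior is conjugate to the Multinomial likelihood: each posterior αⱼ = prior αⱼ + observed count nⱼ.
Posterior concentration: (28.81, 122.81, 6.81), total = 158.43.
Var[θ_j] = α_j(Σα−α_j)/((Σα)²(Σα+1)) = 6.81·151.62/(158.43²·159.43) = 0.000258.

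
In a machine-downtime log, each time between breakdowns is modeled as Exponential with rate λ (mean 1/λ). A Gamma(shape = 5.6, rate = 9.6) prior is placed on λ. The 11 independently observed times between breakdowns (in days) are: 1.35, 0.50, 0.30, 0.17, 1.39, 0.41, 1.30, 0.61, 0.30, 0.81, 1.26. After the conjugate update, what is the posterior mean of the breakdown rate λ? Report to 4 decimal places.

0.9222

With a Gamma(shape α, rate β) prior on the exponential rate λ, the posterior after n observations with total T = Σxᵢ is Gamma(α+n, β+T).
Sum of observations T = 8.40 days; n = 11.
Posterior: Gamma(5.6+11, 9.6+8.40) = Gamma(16.6, 18.00).
Posterior mean of λ = α/β = 16.6/18.00 = 0.9222.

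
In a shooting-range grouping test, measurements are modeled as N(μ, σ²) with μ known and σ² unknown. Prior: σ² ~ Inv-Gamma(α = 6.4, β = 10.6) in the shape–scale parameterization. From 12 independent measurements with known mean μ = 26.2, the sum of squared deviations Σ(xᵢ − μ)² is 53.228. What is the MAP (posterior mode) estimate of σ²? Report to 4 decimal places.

With known mean μ and an Inverse-Gamma(α, β) prior on σ², the Normal likelihood is conjugate: posterior is Inv-Gamma(α + n/2, β + Σ(xᵢ−μ)²/2).
Posterior: Inv-Gamma(6.4 + 12/2, 10.6 + 53.228/2) = Inv-Gamma(12.40, 37.2140).
Mode = β/(α+1) = 37.2140/13.40 = 2.7772.

2.7772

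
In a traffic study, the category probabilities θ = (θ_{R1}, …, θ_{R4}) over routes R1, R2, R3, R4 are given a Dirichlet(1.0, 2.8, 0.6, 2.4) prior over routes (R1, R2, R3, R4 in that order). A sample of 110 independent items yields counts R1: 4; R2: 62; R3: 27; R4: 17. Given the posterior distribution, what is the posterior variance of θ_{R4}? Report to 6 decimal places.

The Dirichlet prior is conjugate to the Multinomial likelihood: each posterior αⱼ = prior αⱼ + observed count nⱼ.
Posterior concentration: (5.0, 64.8, 27.6, 19.4), total = 116.8.
Var[θ_j] = α_j(Σα−α_j)/((Σα)²(Σα+1)) = 19.4·97.4/(116.8²·117.8) = 0.001176.

0.001176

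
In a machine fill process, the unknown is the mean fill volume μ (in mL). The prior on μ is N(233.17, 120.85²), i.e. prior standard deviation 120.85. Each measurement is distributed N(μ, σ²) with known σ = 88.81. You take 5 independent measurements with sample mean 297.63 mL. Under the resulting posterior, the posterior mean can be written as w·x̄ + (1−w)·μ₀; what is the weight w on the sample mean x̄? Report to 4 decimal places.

For Normal data with known variance σ², a Normal(μ₀, σ₀²) prior on μ is conjugate. Posterior precision = 1/σ₀² + n/σ²; posterior mean is the precision-weighted average of μ₀ and x̄.
σ₀² = 120.85² = 14604.7225, σ² = 88.81² = 7887.2161. Prior precision 1/σ₀² = 1/14604.7225; data precision n/σ² = 5/7887.2161.
w = (n/σ²)/(1/σ₀² + n/σ²) = n·σ₀²/(σ² + n·σ₀²) = 5·14604.7225/(7887.2161 + 5·14604.7225) = 73023.6125/80910.8286 = 0.9025.

0.9025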